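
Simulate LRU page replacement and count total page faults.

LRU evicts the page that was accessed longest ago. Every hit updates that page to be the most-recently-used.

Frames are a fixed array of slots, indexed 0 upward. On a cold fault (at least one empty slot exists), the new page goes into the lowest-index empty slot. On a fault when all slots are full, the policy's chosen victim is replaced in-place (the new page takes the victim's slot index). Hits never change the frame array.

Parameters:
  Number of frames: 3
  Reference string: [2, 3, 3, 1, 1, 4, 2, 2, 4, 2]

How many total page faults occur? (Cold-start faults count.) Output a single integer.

Step 0: ref 2 → FAULT, frames=[2,-,-]
Step 1: ref 3 → FAULT, frames=[2,3,-]
Step 2: ref 3 → HIT, frames=[2,3,-]
Step 3: ref 1 → FAULT, frames=[2,3,1]
Step 4: ref 1 → HIT, frames=[2,3,1]
Step 5: ref 4 → FAULT (evict 2), frames=[4,3,1]
Step 6: ref 2 → FAULT (evict 3), frames=[4,2,1]
Step 7: ref 2 → HIT, frames=[4,2,1]
Step 8: ref 4 → HIT, frames=[4,2,1]
Step 9: ref 2 → HIT, frames=[4,2,1]
Total faults: 5

Answer: 5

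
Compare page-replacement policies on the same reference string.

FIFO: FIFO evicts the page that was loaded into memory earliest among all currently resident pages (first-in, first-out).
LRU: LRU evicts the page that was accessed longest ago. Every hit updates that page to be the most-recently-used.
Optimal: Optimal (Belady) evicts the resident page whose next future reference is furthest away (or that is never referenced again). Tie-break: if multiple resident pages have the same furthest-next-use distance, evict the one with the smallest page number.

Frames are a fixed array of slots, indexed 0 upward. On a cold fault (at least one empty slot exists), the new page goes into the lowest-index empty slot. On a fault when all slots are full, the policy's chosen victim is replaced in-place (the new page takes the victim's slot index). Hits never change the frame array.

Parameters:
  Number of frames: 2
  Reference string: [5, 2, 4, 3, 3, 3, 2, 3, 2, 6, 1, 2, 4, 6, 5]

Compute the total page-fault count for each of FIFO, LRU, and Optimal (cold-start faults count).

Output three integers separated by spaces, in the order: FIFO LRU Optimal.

--- FIFO ---
  step 0: ref 5 -> FAULT, frames=[5,-] (faults so far: 1)
  step 1: ref 2 -> FAULT, frames=[5,2] (faults so far: 2)
  step 2: ref 4 -> FAULT, evict 5, frames=[4,2] (faults so far: 3)
  step 3: ref 3 -> FAULT, evict 2, frames=[4,3] (faults so far: 4)
  step 4: ref 3 -> HIT, frames=[4,3] (faults so far: 4)
  step 5: ref 3 -> HIT, frames=[4,3] (faults so far: 4)
  step 6: ref 2 -> FAULT, evict 4, frames=[2,3] (faults so far: 5)
  step 7: ref 3 -> HIT, frames=[2,3] (faults so far: 5)
  step 8: ref 2 -> HIT, frames=[2,3] (faults so far: 5)
  step 9: ref 6 -> FAULT, evict 3, frames=[2,6] (faults so far: 6)
  step 10: ref 1 -> FAULT, evict 2, frames=[1,6] (faults so far: 7)
  step 11: ref 2 -> FAULT, evict 6, frames=[1,2] (faults so far: 8)
  step 12: ref 4 -> FAULT, evict 1, frames=[4,2] (faults so far: 9)
  step 13: ref 6 -> FAULT, evict 2, frames=[4,6] (faults so far: 10)
  step 14: ref 5 -> FAULT, evict 4, frames=[5,6] (faults so far: 11)
  FIFO total faults: 11
--- LRU ---
  step 0: ref 5 -> FAULT, frames=[5,-] (faults so far: 1)
  step 1: ref 2 -> FAULT, frames=[5,2] (faults so far: 2)
  step 2: ref 4 -> FAULT, evict 5, frames=[4,2] (faults so far: 3)
  step 3: ref 3 -> FAULT, evict 2, frames=[4,3] (faults so far: 4)
  step 4: ref 3 -> HIT, frames=[4,3] (faults so far: 4)
  step 5: ref 3 -> HIT, frames=[4,3] (faults so far: 4)
  step 6: ref 2 -> FAULT, evict 4, frames=[2,3] (faults so far: 5)
  step 7: ref 3 -> HIT, frames=[2,3] (faults so far: 5)
  step 8: ref 2 -> HIT, frames=[2,3] (faults so far: 5)
  step 9: ref 6 -> FAULT, evict 3, frames=[2,6] (faults so far: 6)
  step 10: ref 1 -> FAULT, evict 2, frames=[1,6] (faults so far: 7)
  step 11: ref 2 -> FAULT, evict 6, frames=[1,2] (faults so far: 8)
  step 12: ref 4 -> FAULT, evict 1, frames=[4,2] (faults so far: 9)
  step 13: ref 6 -> FAULT, evict 2, frames=[4,6] (faults so far: 10)
  step 14: ref 5 -> FAULT, evict 4, frames=[5,6] (faults so far: 11)
  LRU total faults: 11
--- Optimal ---
  step 0: ref 5 -> FAULT, frames=[5,-] (faults so far: 1)
  step 1: ref 2 -> FAULT, frames=[5,2] (faults so far: 2)
  step 2: ref 4 -> FAULT, evict 5, frames=[4,2] (faults so far: 3)
  step 3: ref 3 -> FAULT, evict 4, frames=[3,2] (faults so far: 4)
  step 4: ref 3 -> HIT, frames=[3,2] (faults so far: 4)
  step 5: ref 3 -> HIT, frames=[3,2] (faults so far: 4)
  step 6: ref 2 -> HIT, frames=[3,2] (faults so far: 4)
  step 7: ref 3 -> HIT, frames=[3,2] (faults so far: 4)
  step 8: ref 2 -> HIT, frames=[3,2] (faults so far: 4)
  step 9: ref 6 -> FAULT, evict 3, frames=[6,2] (faults so far: 5)
  step 10: ref 1 -> FAULT, evict 6, frames=[1,2] (faults so far: 6)
  step 11: ref 2 -> HIT, frames=[1,2] (faults so far: 6)
  step 12: ref 4 -> FAULT, evict 1, frames=[4,2] (faults so far: 7)
  step 13: ref 6 -> FAULT, evict 2, frames=[4,6] (faults so far: 8)
  step 14: ref 5 -> FAULT, evict 4, frames=[5,6] (faults so far: 9)
  Optimal total faults: 9

Answer: 11 11 9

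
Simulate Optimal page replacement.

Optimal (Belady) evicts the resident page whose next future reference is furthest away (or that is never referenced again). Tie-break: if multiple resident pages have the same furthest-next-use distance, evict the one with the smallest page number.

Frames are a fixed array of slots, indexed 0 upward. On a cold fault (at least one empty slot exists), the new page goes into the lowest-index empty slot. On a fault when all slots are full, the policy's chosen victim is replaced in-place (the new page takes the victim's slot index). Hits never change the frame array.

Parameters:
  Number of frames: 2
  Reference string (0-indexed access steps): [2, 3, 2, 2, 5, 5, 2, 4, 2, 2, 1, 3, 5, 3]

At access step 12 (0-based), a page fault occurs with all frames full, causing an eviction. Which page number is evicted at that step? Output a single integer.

Answer: 4

Derivation:
Step 0: ref 2 -> FAULT, frames=[2,-]
Step 1: ref 3 -> FAULT, frames=[2,3]
Step 2: ref 2 -> HIT, frames=[2,3]
Step 3: ref 2 -> HIT, frames=[2,3]
Step 4: ref 5 -> FAULT, evict 3, frames=[2,5]
Step 5: ref 5 -> HIT, frames=[2,5]
Step 6: ref 2 -> HIT, frames=[2,5]
Step 7: ref 4 -> FAULT, evict 5, frames=[2,4]
Step 8: ref 2 -> HIT, frames=[2,4]
Step 9: ref 2 -> HIT, frames=[2,4]
Step 10: ref 1 -> FAULT, evict 2, frames=[1,4]
Step 11: ref 3 -> FAULT, evict 1, frames=[3,4]
Step 12: ref 5 -> FAULT, evict 4, frames=[3,5]
At step 12: evicted page 4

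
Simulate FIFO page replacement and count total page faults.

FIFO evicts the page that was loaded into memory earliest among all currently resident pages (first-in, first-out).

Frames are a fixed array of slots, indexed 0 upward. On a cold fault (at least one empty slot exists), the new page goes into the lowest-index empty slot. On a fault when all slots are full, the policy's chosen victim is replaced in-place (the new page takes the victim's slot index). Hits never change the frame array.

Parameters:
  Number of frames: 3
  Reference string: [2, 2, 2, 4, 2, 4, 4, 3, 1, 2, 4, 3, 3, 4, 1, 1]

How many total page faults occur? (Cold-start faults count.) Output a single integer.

Step 0: ref 2 → FAULT, frames=[2,-,-]
Step 1: ref 2 → HIT, frames=[2,-,-]
Step 2: ref 2 → HIT, frames=[2,-,-]
Step 3: ref 4 → FAULT, frames=[2,4,-]
Step 4: ref 2 → HIT, frames=[2,4,-]
Step 5: ref 4 → HIT, frames=[2,4,-]
Step 6: ref 4 → HIT, frames=[2,4,-]
Step 7: ref 3 → FAULT, frames=[2,4,3]
Step 8: ref 1 → FAULT (evict 2), frames=[1,4,3]
Step 9: ref 2 → FAULT (evict 4), frames=[1,2,3]
Step 10: ref 4 → FAULT (evict 3), frames=[1,2,4]
Step 11: ref 3 → FAULT (evict 1), frames=[3,2,4]
Step 12: ref 3 → HIT, frames=[3,2,4]
Step 13: ref 4 → HIT, frames=[3,2,4]
Step 14: ref 1 → FAULT (evict 2), frames=[3,1,4]
Step 15: ref 1 → HIT, frames=[3,1,4]
Total faults: 8

Answer: 8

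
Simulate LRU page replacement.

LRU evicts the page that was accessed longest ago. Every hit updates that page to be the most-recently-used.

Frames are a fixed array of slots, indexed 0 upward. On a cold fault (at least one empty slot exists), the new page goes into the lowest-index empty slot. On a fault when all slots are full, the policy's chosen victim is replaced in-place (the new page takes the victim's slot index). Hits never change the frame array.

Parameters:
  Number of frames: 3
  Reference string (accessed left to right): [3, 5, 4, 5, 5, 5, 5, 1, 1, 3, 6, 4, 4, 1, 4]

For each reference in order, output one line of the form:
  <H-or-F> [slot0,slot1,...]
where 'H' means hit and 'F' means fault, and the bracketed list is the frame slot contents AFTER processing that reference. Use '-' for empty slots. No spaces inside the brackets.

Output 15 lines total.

F [3,-,-]
F [3,5,-]
F [3,5,4]
H [3,5,4]
H [3,5,4]
H [3,5,4]
H [3,5,4]
F [1,5,4]
H [1,5,4]
F [1,5,3]
F [1,6,3]
F [4,6,3]
H [4,6,3]
F [4,6,1]
H [4,6,1]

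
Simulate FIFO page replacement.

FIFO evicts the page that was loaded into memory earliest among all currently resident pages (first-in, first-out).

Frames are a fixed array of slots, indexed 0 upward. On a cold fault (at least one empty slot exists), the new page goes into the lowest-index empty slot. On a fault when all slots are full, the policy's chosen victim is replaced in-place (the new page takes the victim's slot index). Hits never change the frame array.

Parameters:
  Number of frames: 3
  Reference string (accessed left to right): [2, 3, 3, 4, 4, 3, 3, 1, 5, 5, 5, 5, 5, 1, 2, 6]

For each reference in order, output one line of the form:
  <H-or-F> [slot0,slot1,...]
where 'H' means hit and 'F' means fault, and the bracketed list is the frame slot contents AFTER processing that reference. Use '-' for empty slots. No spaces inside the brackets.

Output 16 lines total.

F [2,-,-]
F [2,3,-]
H [2,3,-]
F [2,3,4]
H [2,3,4]
H [2,3,4]
H [2,3,4]
F [1,3,4]
F [1,5,4]
H [1,5,4]
H [1,5,4]
H [1,5,4]
H [1,5,4]
H [1,5,4]
F [1,5,2]
F [6,5,2]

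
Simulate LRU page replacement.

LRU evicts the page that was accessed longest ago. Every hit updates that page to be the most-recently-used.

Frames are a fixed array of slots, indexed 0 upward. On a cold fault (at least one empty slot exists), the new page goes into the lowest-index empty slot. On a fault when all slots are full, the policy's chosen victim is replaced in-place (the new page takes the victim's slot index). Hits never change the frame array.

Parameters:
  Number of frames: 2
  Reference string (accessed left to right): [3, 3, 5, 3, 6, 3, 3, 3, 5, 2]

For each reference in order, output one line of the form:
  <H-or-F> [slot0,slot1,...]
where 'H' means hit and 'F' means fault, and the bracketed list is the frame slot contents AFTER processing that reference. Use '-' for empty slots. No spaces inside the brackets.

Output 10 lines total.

F [3,-]
H [3,-]
F [3,5]
H [3,5]
F [3,6]
H [3,6]
H [3,6]
H [3,6]
F [3,5]
F [2,5]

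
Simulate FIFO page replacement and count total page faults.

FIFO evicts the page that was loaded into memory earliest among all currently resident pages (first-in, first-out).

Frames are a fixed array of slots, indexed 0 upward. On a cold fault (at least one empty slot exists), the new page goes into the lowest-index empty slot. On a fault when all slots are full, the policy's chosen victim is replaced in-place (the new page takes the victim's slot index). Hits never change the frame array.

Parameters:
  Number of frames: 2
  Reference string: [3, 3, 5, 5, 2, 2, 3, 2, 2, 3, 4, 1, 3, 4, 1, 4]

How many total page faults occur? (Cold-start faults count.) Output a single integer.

Answer: 9

Derivation:
Step 0: ref 3 → FAULT, frames=[3,-]
Step 1: ref 3 → HIT, frames=[3,-]
Step 2: ref 5 → FAULT, frames=[3,5]
Step 3: ref 5 → HIT, frames=[3,5]
Step 4: ref 2 → FAULT (evict 3), frames=[2,5]
Step 5: ref 2 → HIT, frames=[2,5]
Step 6: ref 3 → FAULT (evict 5), frames=[2,3]
Step 7: ref 2 → HIT, frames=[2,3]
Step 8: ref 2 → HIT, frames=[2,3]
Step 9: ref 3 → HIT, frames=[2,3]
Step 10: ref 4 → FAULT (evict 2), frames=[4,3]
Step 11: ref 1 → FAULT (evict 3), frames=[4,1]
Step 12: ref 3 → FAULT (evict 4), frames=[3,1]
Step 13: ref 4 → FAULT (evict 1), frames=[3,4]
Step 14: ref 1 → FAULT (evict 3), frames=[1,4]
Step 15: ref 4 → HIT, frames=[1,4]
Total faults: 9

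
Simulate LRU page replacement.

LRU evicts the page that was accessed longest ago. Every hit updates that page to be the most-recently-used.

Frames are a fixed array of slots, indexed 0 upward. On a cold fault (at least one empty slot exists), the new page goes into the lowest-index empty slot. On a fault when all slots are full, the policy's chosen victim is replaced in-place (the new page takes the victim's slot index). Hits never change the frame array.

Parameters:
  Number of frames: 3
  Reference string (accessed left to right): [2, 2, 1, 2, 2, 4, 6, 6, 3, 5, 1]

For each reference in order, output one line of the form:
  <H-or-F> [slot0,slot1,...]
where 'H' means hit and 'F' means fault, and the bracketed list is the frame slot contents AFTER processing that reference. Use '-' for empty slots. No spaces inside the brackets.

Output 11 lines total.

F [2,-,-]
H [2,-,-]
F [2,1,-]
H [2,1,-]
H [2,1,-]
F [2,1,4]
F [2,6,4]
H [2,6,4]
F [3,6,4]
F [3,6,5]
F [3,1,5]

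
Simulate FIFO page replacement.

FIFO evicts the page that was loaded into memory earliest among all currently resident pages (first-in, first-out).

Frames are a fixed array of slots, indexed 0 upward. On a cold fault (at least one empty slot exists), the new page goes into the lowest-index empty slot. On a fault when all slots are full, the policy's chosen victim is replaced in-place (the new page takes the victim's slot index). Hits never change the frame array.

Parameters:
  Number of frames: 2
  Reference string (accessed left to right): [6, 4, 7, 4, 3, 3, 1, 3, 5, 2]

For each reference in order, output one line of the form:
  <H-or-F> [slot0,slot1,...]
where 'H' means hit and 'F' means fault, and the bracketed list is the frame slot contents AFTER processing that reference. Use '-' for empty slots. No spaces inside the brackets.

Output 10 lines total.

F [6,-]
F [6,4]
F [7,4]
H [7,4]
F [7,3]
H [7,3]
F [1,3]
H [1,3]
F [1,5]
F [2,5]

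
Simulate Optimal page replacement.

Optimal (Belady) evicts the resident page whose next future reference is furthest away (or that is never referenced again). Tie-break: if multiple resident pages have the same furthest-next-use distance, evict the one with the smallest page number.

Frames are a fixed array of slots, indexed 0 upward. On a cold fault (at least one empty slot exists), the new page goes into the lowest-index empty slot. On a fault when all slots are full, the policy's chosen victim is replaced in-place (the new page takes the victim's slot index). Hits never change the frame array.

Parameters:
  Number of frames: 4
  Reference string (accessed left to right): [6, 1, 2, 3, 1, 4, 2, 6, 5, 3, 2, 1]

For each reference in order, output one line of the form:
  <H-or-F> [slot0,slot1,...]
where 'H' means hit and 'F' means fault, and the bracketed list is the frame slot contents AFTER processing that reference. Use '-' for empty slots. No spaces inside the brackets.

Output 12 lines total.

F [6,-,-,-]
F [6,1,-,-]
F [6,1,2,-]
F [6,1,2,3]
H [6,1,2,3]
F [6,4,2,3]
H [6,4,2,3]
H [6,4,2,3]
F [6,5,2,3]
H [6,5,2,3]
H [6,5,2,3]
F [6,5,1,3]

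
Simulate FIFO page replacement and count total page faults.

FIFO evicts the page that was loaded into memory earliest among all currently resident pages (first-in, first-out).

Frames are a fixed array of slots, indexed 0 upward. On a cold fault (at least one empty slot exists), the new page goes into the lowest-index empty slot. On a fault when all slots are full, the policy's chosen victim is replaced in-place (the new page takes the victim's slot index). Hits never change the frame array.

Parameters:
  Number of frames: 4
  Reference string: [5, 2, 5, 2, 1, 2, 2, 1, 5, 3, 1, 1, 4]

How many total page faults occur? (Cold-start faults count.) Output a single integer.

Answer: 5

Derivation:
Step 0: ref 5 → FAULT, frames=[5,-,-,-]
Step 1: ref 2 → FAULT, frames=[5,2,-,-]
Step 2: ref 5 → HIT, frames=[5,2,-,-]
Step 3: ref 2 → HIT, frames=[5,2,-,-]
Step 4: ref 1 → FAULT, frames=[5,2,1,-]
Step 5: ref 2 → HIT, frames=[5,2,1,-]
Step 6: ref 2 → HIT, frames=[5,2,1,-]
Step 7: ref 1 → HIT, frames=[5,2,1,-]
Step 8: ref 5 → HIT, frames=[5,2,1,-]
Step 9: ref 3 → FAULT, frames=[5,2,1,3]
Step 10: ref 1 → HIT, frames=[5,2,1,3]
Step 11: ref 1 → HIT, frames=[5,2,1,3]
Step 12: ref 4 → FAULT (evict 5), frames=[4,2,1,3]
Total faults: 5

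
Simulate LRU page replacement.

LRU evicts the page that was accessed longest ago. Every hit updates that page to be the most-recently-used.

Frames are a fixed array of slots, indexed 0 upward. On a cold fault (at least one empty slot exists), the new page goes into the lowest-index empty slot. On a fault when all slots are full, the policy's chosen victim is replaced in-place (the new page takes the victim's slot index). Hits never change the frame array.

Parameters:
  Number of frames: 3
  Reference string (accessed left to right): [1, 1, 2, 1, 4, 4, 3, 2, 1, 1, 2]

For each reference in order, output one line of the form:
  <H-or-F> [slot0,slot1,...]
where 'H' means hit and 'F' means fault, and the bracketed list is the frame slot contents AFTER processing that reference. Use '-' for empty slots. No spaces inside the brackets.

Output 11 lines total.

F [1,-,-]
H [1,-,-]
F [1,2,-]
H [1,2,-]
F [1,2,4]
H [1,2,4]
F [1,3,4]
F [2,3,4]
F [2,3,1]
H [2,3,1]
H [2,3,1]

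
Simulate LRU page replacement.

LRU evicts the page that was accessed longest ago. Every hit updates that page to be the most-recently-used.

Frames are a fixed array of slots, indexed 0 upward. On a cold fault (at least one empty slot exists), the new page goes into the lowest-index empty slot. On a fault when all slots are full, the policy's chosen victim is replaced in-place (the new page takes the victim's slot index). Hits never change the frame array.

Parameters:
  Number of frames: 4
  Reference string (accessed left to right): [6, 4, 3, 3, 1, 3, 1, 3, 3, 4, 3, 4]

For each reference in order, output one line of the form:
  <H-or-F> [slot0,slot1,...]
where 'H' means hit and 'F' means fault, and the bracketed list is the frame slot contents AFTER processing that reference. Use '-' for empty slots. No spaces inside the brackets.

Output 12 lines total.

F [6,-,-,-]
F [6,4,-,-]
F [6,4,3,-]
H [6,4,3,-]
F [6,4,3,1]
H [6,4,3,1]
H [6,4,3,1]
H [6,4,3,1]
H [6,4,3,1]
H [6,4,3,1]
H [6,4,3,1]
H [6,4,3,1]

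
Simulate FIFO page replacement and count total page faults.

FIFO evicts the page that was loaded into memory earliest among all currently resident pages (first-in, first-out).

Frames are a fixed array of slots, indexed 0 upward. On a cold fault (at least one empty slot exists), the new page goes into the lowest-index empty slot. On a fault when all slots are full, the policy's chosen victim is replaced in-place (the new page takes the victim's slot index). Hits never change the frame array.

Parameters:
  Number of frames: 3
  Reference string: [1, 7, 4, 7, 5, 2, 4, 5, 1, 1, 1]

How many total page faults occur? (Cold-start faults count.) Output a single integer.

Step 0: ref 1 → FAULT, frames=[1,-,-]
Step 1: ref 7 → FAULT, frames=[1,7,-]
Step 2: ref 4 → FAULT, frames=[1,7,4]
Step 3: ref 7 → HIT, frames=[1,7,4]
Step 4: ref 5 → FAULT (evict 1), frames=[5,7,4]
Step 5: ref 2 → FAULT (evict 7), frames=[5,2,4]
Step 6: ref 4 → HIT, frames=[5,2,4]
Step 7: ref 5 → HIT, frames=[5,2,4]
Step 8: ref 1 → FAULT (evict 4), frames=[5,2,1]
Step 9: ref 1 → HIT, frames=[5,2,1]
Step 10: ref 1 → HIT, frames=[5,2,1]
Total faults: 6

Answer: 6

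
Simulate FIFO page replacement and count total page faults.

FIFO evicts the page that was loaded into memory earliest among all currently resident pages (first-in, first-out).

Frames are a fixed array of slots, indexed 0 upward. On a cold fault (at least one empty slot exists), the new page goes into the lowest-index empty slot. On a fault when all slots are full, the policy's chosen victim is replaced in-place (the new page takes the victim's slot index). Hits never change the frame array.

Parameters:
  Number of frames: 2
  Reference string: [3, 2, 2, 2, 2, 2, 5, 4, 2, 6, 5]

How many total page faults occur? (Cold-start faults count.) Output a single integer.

Step 0: ref 3 → FAULT, frames=[3,-]
Step 1: ref 2 → FAULT, frames=[3,2]
Step 2: ref 2 → HIT, frames=[3,2]
Step 3: ref 2 → HIT, frames=[3,2]
Step 4: ref 2 → HIT, frames=[3,2]
Step 5: ref 2 → HIT, frames=[3,2]
Step 6: ref 5 → FAULT (evict 3), frames=[5,2]
Step 7: ref 4 → FAULT (evict 2), frames=[5,4]
Step 8: ref 2 → FAULT (evict 5), frames=[2,4]
Step 9: ref 6 → FAULT (evict 4), frames=[2,6]
Step 10: ref 5 → FAULT (evict 2), frames=[5,6]
Total faults: 7

Answer: 7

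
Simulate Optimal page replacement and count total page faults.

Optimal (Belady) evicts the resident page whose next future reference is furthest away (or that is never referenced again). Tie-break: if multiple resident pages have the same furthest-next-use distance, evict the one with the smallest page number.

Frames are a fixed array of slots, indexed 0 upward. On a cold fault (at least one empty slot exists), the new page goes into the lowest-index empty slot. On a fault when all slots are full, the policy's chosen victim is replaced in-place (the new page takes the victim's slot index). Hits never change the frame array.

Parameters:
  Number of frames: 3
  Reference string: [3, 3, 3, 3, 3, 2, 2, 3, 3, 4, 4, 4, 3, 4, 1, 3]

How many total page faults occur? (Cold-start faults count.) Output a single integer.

Answer: 4

Derivation:
Step 0: ref 3 → FAULT, frames=[3,-,-]
Step 1: ref 3 → HIT, frames=[3,-,-]
Step 2: ref 3 → HIT, frames=[3,-,-]
Step 3: ref 3 → HIT, frames=[3,-,-]
Step 4: ref 3 → HIT, frames=[3,-,-]
Step 5: ref 2 → FAULT, frames=[3,2,-]
Step 6: ref 2 → HIT, frames=[3,2,-]
Step 7: ref 3 → HIT, frames=[3,2,-]
Step 8: ref 3 → HIT, frames=[3,2,-]
Step 9: ref 4 → FAULT, frames=[3,2,4]
Step 10: ref 4 → HIT, frames=[3,2,4]
Step 11: ref 4 → HIT, frames=[3,2,4]
Step 12: ref 3 → HIT, frames=[3,2,4]
Step 13: ref 4 → HIT, frames=[3,2,4]
Step 14: ref 1 → FAULT (evict 2), frames=[3,1,4]
Step 15: ref 3 → HIT, frames=[3,1,4]
Total faults: 4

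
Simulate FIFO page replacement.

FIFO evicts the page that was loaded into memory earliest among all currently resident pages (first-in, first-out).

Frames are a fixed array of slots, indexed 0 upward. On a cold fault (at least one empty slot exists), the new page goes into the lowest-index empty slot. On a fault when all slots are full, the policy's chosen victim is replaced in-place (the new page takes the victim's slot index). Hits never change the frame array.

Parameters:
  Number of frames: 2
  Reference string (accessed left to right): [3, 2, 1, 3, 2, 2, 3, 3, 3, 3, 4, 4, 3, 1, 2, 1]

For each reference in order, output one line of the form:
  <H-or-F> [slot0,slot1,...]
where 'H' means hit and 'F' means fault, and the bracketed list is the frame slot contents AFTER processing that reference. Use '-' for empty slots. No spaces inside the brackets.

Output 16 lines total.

F [3,-]
F [3,2]
F [1,2]
F [1,3]
F [2,3]
H [2,3]
H [2,3]
H [2,3]
H [2,3]
H [2,3]
F [2,4]
H [2,4]
F [3,4]
F [3,1]
F [2,1]
H [2,1]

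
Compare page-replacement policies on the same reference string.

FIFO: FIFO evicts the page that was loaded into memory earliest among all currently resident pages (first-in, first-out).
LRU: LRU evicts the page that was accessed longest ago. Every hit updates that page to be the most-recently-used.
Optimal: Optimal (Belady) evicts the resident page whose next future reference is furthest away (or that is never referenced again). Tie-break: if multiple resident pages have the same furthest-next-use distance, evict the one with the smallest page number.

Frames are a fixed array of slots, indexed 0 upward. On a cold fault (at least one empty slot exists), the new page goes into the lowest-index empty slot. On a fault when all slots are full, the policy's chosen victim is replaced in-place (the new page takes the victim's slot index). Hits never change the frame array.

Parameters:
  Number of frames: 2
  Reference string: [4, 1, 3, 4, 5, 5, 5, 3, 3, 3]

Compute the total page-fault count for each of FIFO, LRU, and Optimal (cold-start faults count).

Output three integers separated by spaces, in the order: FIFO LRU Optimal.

Answer: 6 6 4

Derivation:
--- FIFO ---
  step 0: ref 4 -> FAULT, frames=[4,-] (faults so far: 1)
  step 1: ref 1 -> FAULT, frames=[4,1] (faults so far: 2)
  step 2: ref 3 -> FAULT, evict 4, frames=[3,1] (faults so far: 3)
  step 3: ref 4 -> FAULT, evict 1, frames=[3,4] (faults so far: 4)
  step 4: ref 5 -> FAULT, evict 3, frames=[5,4] (faults so far: 5)
  step 5: ref 5 -> HIT, frames=[5,4] (faults so far: 5)
  step 6: ref 5 -> HIT, frames=[5,4] (faults so far: 5)
  step 7: ref 3 -> FAULT, evict 4, frames=[5,3] (faults so far: 6)
  step 8: ref 3 -> HIT, frames=[5,3] (faults so far: 6)
  step 9: ref 3 -> HIT, frames=[5,3] (faults so far: 6)
  FIFO total faults: 6
--- LRU ---
  step 0: ref 4 -> FAULT, frames=[4,-] (faults so far: 1)
  step 1: ref 1 -> FAULT, frames=[4,1] (faults so far: 2)
  step 2: ref 3 -> FAULT, evict 4, frames=[3,1] (faults so far: 3)
  step 3: ref 4 -> FAULT, evict 1, frames=[3,4] (faults so far: 4)
  step 4: ref 5 -> FAULT, evict 3, frames=[5,4] (faults so far: 5)
  step 5: ref 5 -> HIT, frames=[5,4] (faults so far: 5)
  step 6: ref 5 -> HIT, frames=[5,4] (faults so far: 5)
  step 7: ref 3 -> FAULT, evict 4, frames=[5,3] (faults so far: 6)
  step 8: ref 3 -> HIT, frames=[5,3] (faults so far: 6)
  step 9: ref 3 -> HIT, frames=[5,3] (faults so far: 6)
  LRU total faults: 6
--- Optimal ---
  step 0: ref 4 -> FAULT, frames=[4,-] (faults so far: 1)
  step 1: ref 1 -> FAULT, frames=[4,1] (faults so far: 2)
  step 2: ref 3 -> FAULT, evict 1, frames=[4,3] (faults so far: 3)
  step 3: ref 4 -> HIT, frames=[4,3] (faults so far: 3)
  step 4: ref 5 -> FAULT, evict 4, frames=[5,3] (faults so far: 4)
  step 5: ref 5 -> HIT, frames=[5,3] (faults so far: 4)
  step 6: ref 5 -> HIT, frames=[5,3] (faults so far: 4)
  step 7: ref 3 -> HIT, frames=[5,3] (faults so far: 4)
  step 8: ref 3 -> HIT, frames=[5,3] (faults so far: 4)
  step 9: ref 3 -> HIT, frames=[5,3] (faults so far: 4)
  Optimal total faults: 4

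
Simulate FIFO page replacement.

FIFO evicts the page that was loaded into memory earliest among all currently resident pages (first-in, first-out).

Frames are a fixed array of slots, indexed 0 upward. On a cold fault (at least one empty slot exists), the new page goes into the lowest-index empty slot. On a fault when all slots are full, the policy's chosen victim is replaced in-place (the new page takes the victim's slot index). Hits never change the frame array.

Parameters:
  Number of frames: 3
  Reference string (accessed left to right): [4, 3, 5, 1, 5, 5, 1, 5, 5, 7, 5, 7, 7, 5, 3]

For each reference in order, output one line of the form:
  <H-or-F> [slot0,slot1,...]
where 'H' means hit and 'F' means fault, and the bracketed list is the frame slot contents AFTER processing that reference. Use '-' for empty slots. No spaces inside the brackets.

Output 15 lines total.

F [4,-,-]
F [4,3,-]
F [4,3,5]
F [1,3,5]
H [1,3,5]
H [1,3,5]
H [1,3,5]
H [1,3,5]
H [1,3,5]
F [1,7,5]
H [1,7,5]
H [1,7,5]
H [1,7,5]
H [1,7,5]
F [1,7,3]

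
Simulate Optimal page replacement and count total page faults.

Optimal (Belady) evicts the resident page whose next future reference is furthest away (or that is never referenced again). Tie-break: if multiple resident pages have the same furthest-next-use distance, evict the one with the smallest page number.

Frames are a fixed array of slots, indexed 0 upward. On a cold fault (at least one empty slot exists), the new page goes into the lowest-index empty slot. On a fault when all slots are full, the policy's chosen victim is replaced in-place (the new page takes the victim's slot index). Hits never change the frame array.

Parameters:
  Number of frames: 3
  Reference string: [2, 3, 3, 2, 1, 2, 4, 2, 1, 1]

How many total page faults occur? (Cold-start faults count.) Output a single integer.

Answer: 4

Derivation:
Step 0: ref 2 → FAULT, frames=[2,-,-]
Step 1: ref 3 → FAULT, frames=[2,3,-]
Step 2: ref 3 → HIT, frames=[2,3,-]
Step 3: ref 2 → HIT, frames=[2,3,-]
Step 4: ref 1 → FAULT, frames=[2,3,1]
Step 5: ref 2 → HIT, frames=[2,3,1]
Step 6: ref 4 → FAULT (evict 3), frames=[2,4,1]
Step 7: ref 2 → HIT, frames=[2,4,1]
Step 8: ref 1 → HIT, frames=[2,4,1]
Step 9: ref 1 → HIT, frames=[2,4,1]
Total faults: 4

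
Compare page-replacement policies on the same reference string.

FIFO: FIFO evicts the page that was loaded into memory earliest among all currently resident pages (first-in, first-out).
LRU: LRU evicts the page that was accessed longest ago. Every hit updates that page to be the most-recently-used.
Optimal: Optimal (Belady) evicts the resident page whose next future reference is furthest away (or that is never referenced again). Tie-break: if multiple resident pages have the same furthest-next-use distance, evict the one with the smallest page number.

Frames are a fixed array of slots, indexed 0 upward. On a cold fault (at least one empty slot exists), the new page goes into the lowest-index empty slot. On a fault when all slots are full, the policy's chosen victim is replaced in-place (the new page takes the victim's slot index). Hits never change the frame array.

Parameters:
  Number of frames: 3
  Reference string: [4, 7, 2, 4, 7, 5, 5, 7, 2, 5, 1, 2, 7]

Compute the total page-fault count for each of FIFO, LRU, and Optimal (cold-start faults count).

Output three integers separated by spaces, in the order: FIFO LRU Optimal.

--- FIFO ---
  step 0: ref 4 -> FAULT, frames=[4,-,-] (faults so far: 1)
  step 1: ref 7 -> FAULT, frames=[4,7,-] (faults so far: 2)
  step 2: ref 2 -> FAULT, frames=[4,7,2] (faults so far: 3)
  step 3: ref 4 -> HIT, frames=[4,7,2] (faults so far: 3)
  step 4: ref 7 -> HIT, frames=[4,7,2] (faults so far: 3)
  step 5: ref 5 -> FAULT, evict 4, frames=[5,7,2] (faults so far: 4)
  step 6: ref 5 -> HIT, frames=[5,7,2] (faults so far: 4)
  step 7: ref 7 -> HIT, frames=[5,7,2] (faults so far: 4)
  step 8: ref 2 -> HIT, frames=[5,7,2] (faults so far: 4)
  step 9: ref 5 -> HIT, frames=[5,7,2] (faults so far: 4)
  step 10: ref 1 -> FAULT, evict 7, frames=[5,1,2] (faults so far: 5)
  step 11: ref 2 -> HIT, frames=[5,1,2] (faults so far: 5)
  step 12: ref 7 -> FAULT, evict 2, frames=[5,1,7] (faults so far: 6)
  FIFO total faults: 6
--- LRU ---
  step 0: ref 4 -> FAULT, frames=[4,-,-] (faults so far: 1)
  step 1: ref 7 -> FAULT, frames=[4,7,-] (faults so far: 2)
  step 2: ref 2 -> FAULT, frames=[4,7,2] (faults so far: 3)
  step 3: ref 4 -> HIT, frames=[4,7,2] (faults so far: 3)
  step 4: ref 7 -> HIT, frames=[4,7,2] (faults so far: 3)
  step 5: ref 5 -> FAULT, evict 2, frames=[4,7,5] (faults so far: 4)
  step 6: ref 5 -> HIT, frames=[4,7,5] (faults so far: 4)
  step 7: ref 7 -> HIT, frames=[4,7,5] (faults so far: 4)
  step 8: ref 2 -> FAULT, evict 4, frames=[2,7,5] (faults so far: 5)
  step 9: ref 5 -> HIT, frames=[2,7,5] (faults so far: 5)
  step 10: ref 1 -> FAULT, evict 7, frames=[2,1,5] (faults so far: 6)
  step 11: ref 2 -> HIT, frames=[2,1,5] (faults so far: 6)
  step 12: ref 7 -> FAULT, evict 5, frames=[2,1,7] (faults so far: 7)
  LRU total faults: 7
--- Optimal ---
  step 0: ref 4 -> FAULT, frames=[4,-,-] (faults so far: 1)
  step 1: ref 7 -> FAULT, frames=[4,7,-] (faults so far: 2)
  step 2: ref 2 -> FAULT, frames=[4,7,2] (faults so far: 3)
  step 3: ref 4 -> HIT, frames=[4,7,2] (faults so far: 3)
  step 4: ref 7 -> HIT, frames=[4,7,2] (faults so far: 3)
  step 5: ref 5 -> FAULT, evict 4, frames=[5,7,2] (faults so far: 4)
  step 6: ref 5 -> HIT, frames=[5,7,2] (faults so far: 4)
  step 7: ref 7 -> HIT, frames=[5,7,2] (faults so far: 4)
  step 8: ref 2 -> HIT, frames=[5,7,2] (faults so far: 4)
  step 9: ref 5 -> HIT, frames=[5,7,2] (faults so far: 4)
  step 10: ref 1 -> FAULT, evict 5, frames=[1,7,2] (faults so far: 5)
  step 11: ref 2 -> HIT, frames=[1,7,2] (faults so far: 5)
  step 12: ref 7 -> HIT, frames=[1,7,2] (faults so far: 5)
  Optimal total faults: 5

Answer: 6 7 5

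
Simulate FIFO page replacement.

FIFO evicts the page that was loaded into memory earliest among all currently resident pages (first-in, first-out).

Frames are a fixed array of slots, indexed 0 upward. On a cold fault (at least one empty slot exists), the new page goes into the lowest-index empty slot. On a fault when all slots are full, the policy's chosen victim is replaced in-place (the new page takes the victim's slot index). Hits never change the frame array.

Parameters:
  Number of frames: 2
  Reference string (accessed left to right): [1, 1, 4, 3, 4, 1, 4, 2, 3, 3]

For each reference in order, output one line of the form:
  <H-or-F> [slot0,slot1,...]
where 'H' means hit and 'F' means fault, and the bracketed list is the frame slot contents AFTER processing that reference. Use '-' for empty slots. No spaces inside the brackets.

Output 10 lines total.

F [1,-]
H [1,-]
F [1,4]
F [3,4]
H [3,4]
F [3,1]
F [4,1]
F [4,2]
F [3,2]
H [3,2]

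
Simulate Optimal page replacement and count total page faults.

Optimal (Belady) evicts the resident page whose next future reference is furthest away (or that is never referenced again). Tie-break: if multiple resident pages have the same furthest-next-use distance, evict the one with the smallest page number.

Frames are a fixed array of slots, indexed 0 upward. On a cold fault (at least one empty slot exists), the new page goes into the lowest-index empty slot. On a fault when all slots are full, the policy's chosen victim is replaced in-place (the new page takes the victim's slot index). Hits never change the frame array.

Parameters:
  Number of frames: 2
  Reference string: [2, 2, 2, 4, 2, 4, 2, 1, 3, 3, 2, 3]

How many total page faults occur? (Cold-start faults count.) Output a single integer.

Answer: 4

Derivation:
Step 0: ref 2 → FAULT, frames=[2,-]
Step 1: ref 2 → HIT, frames=[2,-]
Step 2: ref 2 → HIT, frames=[2,-]
Step 3: ref 4 → FAULT, frames=[2,4]
Step 4: ref 2 → HIT, frames=[2,4]
Step 5: ref 4 → HIT, frames=[2,4]
Step 6: ref 2 → HIT, frames=[2,4]
Step 7: ref 1 → FAULT (evict 4), frames=[2,1]
Step 8: ref 3 → FAULT (evict 1), frames=[2,3]
Step 9: ref 3 → HIT, frames=[2,3]
Step 10: ref 2 → HIT, frames=[2,3]
Step 11: ref 3 → HIT, frames=[2,3]
Total faults: 4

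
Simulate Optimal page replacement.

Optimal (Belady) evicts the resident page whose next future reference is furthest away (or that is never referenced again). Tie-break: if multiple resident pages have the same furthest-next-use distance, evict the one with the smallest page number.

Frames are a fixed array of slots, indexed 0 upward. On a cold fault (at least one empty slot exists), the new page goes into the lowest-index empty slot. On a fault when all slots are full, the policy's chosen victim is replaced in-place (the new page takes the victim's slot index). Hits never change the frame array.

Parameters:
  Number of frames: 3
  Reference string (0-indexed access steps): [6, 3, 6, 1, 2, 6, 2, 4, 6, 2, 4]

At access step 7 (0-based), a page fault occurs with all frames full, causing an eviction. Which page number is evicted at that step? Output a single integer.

Step 0: ref 6 -> FAULT, frames=[6,-,-]
Step 1: ref 3 -> FAULT, frames=[6,3,-]
Step 2: ref 6 -> HIT, frames=[6,3,-]
Step 3: ref 1 -> FAULT, frames=[6,3,1]
Step 4: ref 2 -> FAULT, evict 1, frames=[6,3,2]
Step 5: ref 6 -> HIT, frames=[6,3,2]
Step 6: ref 2 -> HIT, frames=[6,3,2]
Step 7: ref 4 -> FAULT, evict 3, frames=[6,4,2]
At step 7: evicted page 3

Answer: 3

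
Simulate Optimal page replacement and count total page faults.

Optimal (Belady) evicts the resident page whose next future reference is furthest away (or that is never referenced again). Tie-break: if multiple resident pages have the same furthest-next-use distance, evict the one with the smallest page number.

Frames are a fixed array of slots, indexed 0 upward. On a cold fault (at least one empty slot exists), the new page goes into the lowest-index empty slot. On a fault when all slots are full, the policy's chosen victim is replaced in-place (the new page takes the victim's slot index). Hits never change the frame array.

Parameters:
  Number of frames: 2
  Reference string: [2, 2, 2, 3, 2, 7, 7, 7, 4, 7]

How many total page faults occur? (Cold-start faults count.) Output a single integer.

Answer: 4

Derivation:
Step 0: ref 2 → FAULT, frames=[2,-]
Step 1: ref 2 → HIT, frames=[2,-]
Step 2: ref 2 → HIT, frames=[2,-]
Step 3: ref 3 → FAULT, frames=[2,3]
Step 4: ref 2 → HIT, frames=[2,3]
Step 5: ref 7 → FAULT (evict 2), frames=[7,3]
Step 6: ref 7 → HIT, frames=[7,3]
Step 7: ref 7 → HIT, frames=[7,3]
Step 8: ref 4 → FAULT (evict 3), frames=[7,4]
Step 9: ref 7 → HIT, frames=[7,4]
Total faults: 4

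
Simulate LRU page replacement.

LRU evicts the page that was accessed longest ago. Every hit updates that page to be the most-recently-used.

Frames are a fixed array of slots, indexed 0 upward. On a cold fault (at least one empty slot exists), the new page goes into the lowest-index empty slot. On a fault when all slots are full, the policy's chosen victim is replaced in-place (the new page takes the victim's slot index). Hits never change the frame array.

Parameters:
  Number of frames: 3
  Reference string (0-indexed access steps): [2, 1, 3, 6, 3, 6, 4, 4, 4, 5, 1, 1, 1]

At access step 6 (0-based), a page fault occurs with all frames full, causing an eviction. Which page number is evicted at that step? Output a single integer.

Answer: 1

Derivation:
Step 0: ref 2 -> FAULT, frames=[2,-,-]
Step 1: ref 1 -> FAULT, frames=[2,1,-]
Step 2: ref 3 -> FAULT, frames=[2,1,3]
Step 3: ref 6 -> FAULT, evict 2, frames=[6,1,3]
Step 4: ref 3 -> HIT, frames=[6,1,3]
Step 5: ref 6 -> HIT, frames=[6,1,3]
Step 6: ref 4 -> FAULT, evict 1, frames=[6,4,3]
At step 6: evicted page 1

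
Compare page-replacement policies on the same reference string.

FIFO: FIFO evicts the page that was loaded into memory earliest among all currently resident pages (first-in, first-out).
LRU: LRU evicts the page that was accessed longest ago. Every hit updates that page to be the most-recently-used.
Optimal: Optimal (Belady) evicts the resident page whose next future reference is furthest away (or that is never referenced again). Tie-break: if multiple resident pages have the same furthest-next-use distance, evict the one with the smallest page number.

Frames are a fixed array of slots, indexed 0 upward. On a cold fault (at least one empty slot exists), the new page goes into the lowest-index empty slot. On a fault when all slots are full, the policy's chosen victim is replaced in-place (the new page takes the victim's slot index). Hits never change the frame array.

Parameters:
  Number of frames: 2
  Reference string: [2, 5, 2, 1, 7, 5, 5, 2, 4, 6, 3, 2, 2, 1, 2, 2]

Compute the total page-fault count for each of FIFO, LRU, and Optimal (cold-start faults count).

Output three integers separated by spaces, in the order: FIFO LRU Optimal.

--- FIFO ---
  step 0: ref 2 -> FAULT, frames=[2,-] (faults so far: 1)
  step 1: ref 5 -> FAULT, frames=[2,5] (faults so far: 2)
  step 2: ref 2 -> HIT, frames=[2,5] (faults so far: 2)
  step 3: ref 1 -> FAULT, evict 2, frames=[1,5] (faults so far: 3)
  step 4: ref 7 -> FAULT, evict 5, frames=[1,7] (faults so far: 4)
  step 5: ref 5 -> FAULT, evict 1, frames=[5,7] (faults so far: 5)
  step 6: ref 5 -> HIT, frames=[5,7] (faults so far: 5)
  step 7: ref 2 -> FAULT, evict 7, frames=[5,2] (faults so far: 6)
  step 8: ref 4 -> FAULT, evict 5, frames=[4,2] (faults so far: 7)
  step 9: ref 6 -> FAULT, evict 2, frames=[4,6] (faults so far: 8)
  step 10: ref 3 -> FAULT, evict 4, frames=[3,6] (faults so far: 9)
  step 11: ref 2 -> FAULT, evict 6, frames=[3,2] (faults so far: 10)
  step 12: ref 2 -> HIT, frames=[3,2] (faults so far: 10)
  step 13: ref 1 -> FAULT, evict 3, frames=[1,2] (faults so far: 11)
  step 14: ref 2 -> HIT, frames=[1,2] (faults so far: 11)
  step 15: ref 2 -> HIT, frames=[1,2] (faults so far: 11)
  FIFO total faults: 11
--- LRU ---
  step 0: ref 2 -> FAULT, frames=[2,-] (faults so far: 1)
  step 1: ref 5 -> FAULT, frames=[2,5] (faults so far: 2)
  step 2: ref 2 -> HIT, frames=[2,5] (faults so far: 2)
  step 3: ref 1 -> FAULT, evict 5, frames=[2,1] (faults so far: 3)
  step 4: ref 7 -> FAULT, evict 2, frames=[7,1] (faults so far: 4)
  step 5: ref 5 -> FAULT, evict 1, frames=[7,5] (faults so far: 5)
  step 6: ref 5 -> HIT, frames=[7,5] (faults so far: 5)
  step 7: ref 2 -> FAULT, evict 7, frames=[2,5] (faults so far: 6)
  step 8: ref 4 -> FAULT, evict 5, frames=[2,4] (faults so far: 7)
  step 9: ref 6 -> FAULT, evict 2, frames=[6,4] (faults so far: 8)
  step 10: ref 3 -> FAULT, evict 4, frames=[6,3] (faults so far: 9)
  step 11: ref 2 -> FAULT, evict 6, frames=[2,3] (faults so far: 10)
  step 12: ref 2 -> HIT, frames=[2,3] (faults so far: 10)
  step 13: ref 1 -> FAULT, evict 3, frames=[2,1] (faults so far: 11)
  step 14: ref 2 -> HIT, frames=[2,1] (faults so far: 11)
  step 15: ref 2 -> HIT, frames=[2,1] (faults so far: 11)
  LRU total faults: 11
--- Optimal ---
  step 0: ref 2 -> FAULT, frames=[2,-] (faults so far: 1)
  step 1: ref 5 -> FAULT, frames=[2,5] (faults so far: 2)
  step 2: ref 2 -> HIT, frames=[2,5] (faults so far: 2)
  step 3: ref 1 -> FAULT, evict 2, frames=[1,5] (faults so far: 3)
  step 4: ref 7 -> FAULT, evict 1, frames=[7,5] (faults so far: 4)
  step 5: ref 5 -> HIT, frames=[7,5] (faults so far: 4)
  step 6: ref 5 -> HIT, frames=[7,5] (faults so far: 4)
  step 7: ref 2 -> FAULT, evict 5, frames=[7,2] (faults so far: 5)
  step 8: ref 4 -> FAULT, evict 7, frames=[4,2] (faults so far: 6)
  step 9: ref 6 -> FAULT, evict 4, frames=[6,2] (faults so far: 7)
  step 10: ref 3 -> FAULT, evict 6, frames=[3,2] (faults so far: 8)
  step 11: ref 2 -> HIT, frames=[3,2] (faults so far: 8)
  step 12: ref 2 -> HIT, frames=[3,2] (faults so far: 8)
  step 13: ref 1 -> FAULT, evict 3, frames=[1,2] (faults so far: 9)
  step 14: ref 2 -> HIT, frames=[1,2] (faults so far: 9)
  step 15: ref 2 -> HIT, frames=[1,2] (faults so far: 9)
  Optimal total faults: 9

Answer: 11 11 9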